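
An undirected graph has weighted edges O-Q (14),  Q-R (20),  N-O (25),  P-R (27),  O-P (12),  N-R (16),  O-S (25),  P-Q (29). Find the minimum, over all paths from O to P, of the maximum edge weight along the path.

12

Checking several routes:
O → P: max(12) = 12
O → Q → R → P: max(14, 20, 27) = 27
O → N → R → P: max(25, 16, 27) = 27
Best route has worst link 12.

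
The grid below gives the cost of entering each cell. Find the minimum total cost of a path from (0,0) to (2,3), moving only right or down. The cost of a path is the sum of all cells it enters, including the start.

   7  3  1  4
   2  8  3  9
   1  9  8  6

Take (0,0)→(0,1)→(0,2)→(1,2)→(2,2)→(2,3) for a total of 7 + 3 + 1 + 3 + 8 + 6 = 28.

28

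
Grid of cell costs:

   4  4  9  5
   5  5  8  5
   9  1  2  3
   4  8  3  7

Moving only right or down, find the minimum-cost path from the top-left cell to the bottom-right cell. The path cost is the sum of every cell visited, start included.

26

Cheapest: (0,0) -> (0,1) -> (1,1) -> (2,1) -> (2,2) -> (2,3) -> (3,3)
  4 + 4 + 5 + 1 + 2 + 3 + 7 = 26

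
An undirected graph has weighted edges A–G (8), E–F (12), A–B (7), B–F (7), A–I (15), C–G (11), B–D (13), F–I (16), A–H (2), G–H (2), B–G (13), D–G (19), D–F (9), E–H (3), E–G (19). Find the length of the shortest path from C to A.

Comparing a few candidate routes:
C -> G -> E -> H -> A: 11 + 19 + 3 + 2 = 35
C -> G -> H -> A: 11 + 2 + 2 = 15
C -> G -> B -> A: 11 + 13 + 7 = 31
C -> G -> A: 11 + 8 = 19
C -> G -> H -> E -> F -> B -> A: 11 + 2 + 3 + 12 + 7 + 7 = 42
The minimum is 15.

15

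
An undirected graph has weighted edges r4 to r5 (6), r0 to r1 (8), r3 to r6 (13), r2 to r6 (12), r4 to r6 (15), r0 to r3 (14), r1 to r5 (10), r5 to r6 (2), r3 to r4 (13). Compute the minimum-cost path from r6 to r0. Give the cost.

Some routes from r6 to r0:
r6 -> r4 -> r3 -> r0: 15 + 13 + 14 = 42
r6 -> r5 -> r4 -> r3 -> r0: 2 + 6 + 13 + 14 = 35
r6 -> r4 -> r5 -> r1 -> r0: 15 + 6 + 10 + 8 = 39
r6 -> r3 -> r0: 13 + 14 = 27
r6 -> r5 -> r1 -> r0: 2 + 10 + 8 = 20
Shortest: 20.

20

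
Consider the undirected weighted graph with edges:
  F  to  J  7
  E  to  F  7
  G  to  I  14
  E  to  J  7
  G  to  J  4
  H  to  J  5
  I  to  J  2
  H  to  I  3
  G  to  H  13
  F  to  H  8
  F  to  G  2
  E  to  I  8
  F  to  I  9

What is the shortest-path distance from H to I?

Checking several routes:
H → F → G → J → I: 8 + 2 + 4 + 2 = 16
H → I: 3
H → J → I: 5 + 2 = 7
Shortest: 3.

3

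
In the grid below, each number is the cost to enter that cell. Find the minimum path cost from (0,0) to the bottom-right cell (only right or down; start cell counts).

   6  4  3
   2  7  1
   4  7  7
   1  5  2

20

Cheapest: r0c0→r1c0→r2c0→r3c0→r3c1→r3c2
  6 + 2 + 4 + 1 + 5 + 2 = 20
For comparison, the top-then-right route costs 23.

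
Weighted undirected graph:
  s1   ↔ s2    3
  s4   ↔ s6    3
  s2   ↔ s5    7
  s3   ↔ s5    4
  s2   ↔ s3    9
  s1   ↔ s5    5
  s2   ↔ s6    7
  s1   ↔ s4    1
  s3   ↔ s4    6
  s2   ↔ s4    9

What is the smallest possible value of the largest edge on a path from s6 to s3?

5

Comparing a few candidate routes:
s6 → s4 → s3: max(3, 6) = 6
s6 → s4 → s1 → s2 → s5 → s3: max(3, 1, 3, 7, 4) = 7
s6 → s4 → s1 → s5 → s3: max(3, 1, 5, 4) = 5
Best route has worst link 5.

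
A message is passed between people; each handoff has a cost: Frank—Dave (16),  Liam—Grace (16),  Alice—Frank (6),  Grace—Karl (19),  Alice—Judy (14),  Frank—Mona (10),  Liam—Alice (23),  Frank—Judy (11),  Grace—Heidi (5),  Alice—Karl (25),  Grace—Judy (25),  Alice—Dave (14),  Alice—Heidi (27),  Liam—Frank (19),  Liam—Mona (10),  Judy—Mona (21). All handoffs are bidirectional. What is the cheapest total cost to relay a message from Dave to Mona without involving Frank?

47

A few of the Dave→Mona routes:
Dave -> Alice -> Judy -> Grace -> Liam -> Mona: 14 + 14 + 25 + 16 + 10 = 79
Dave -> Alice -> Heidi -> Grace -> Liam -> Mona: 14 + 27 + 5 + 16 + 10 = 72
Dave -> Alice -> Liam -> Mona: 14 + 23 + 10 = 47
Dave -> Alice -> Judy -> Mona: 14 + 14 + 21 = 49
Dave -> Alice -> Karl -> Grace -> Liam -> Mona: 14 + 25 + 19 + 16 + 10 = 84
Best route has total 47.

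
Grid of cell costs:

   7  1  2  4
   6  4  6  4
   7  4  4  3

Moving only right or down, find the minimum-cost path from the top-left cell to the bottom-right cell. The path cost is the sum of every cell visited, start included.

21

Cheapest: [0,0]→[0,1]→[0,2]→[0,3]→[1,3]→[2,3]
  7 + 1 + 2 + 4 + 4 + 3 = 21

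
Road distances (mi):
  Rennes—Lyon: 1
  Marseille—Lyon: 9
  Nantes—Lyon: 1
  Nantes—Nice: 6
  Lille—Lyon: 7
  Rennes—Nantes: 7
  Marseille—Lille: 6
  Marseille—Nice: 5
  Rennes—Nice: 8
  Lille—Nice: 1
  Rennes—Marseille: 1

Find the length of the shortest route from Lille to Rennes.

7

Comparing a few candidate routes:
Lille → Nice → Marseille → Rennes: 1 + 5 + 1 = 7
Lille → Marseille → Rennes: 6 + 1 = 7
Lille → Nice → Nantes → Lyon → Rennes: 1 + 6 + 1 + 1 = 9
Lille → Nice → Rennes: 1 + 8 = 9
Lille → Lyon → Rennes: 7 + 1 = 8
Best route has total 7 mi.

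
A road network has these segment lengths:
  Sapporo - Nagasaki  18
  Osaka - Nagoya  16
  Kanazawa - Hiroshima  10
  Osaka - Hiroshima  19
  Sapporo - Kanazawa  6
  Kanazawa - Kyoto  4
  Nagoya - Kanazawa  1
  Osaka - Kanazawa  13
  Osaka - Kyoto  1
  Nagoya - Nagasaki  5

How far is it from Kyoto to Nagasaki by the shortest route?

Comparing a few candidate routes:
Kyoto -> Osaka -> Nagoya -> Nagasaki: 1 + 16 + 5 = 22
Kyoto -> Kanazawa -> Sapporo -> Nagasaki: 4 + 6 + 18 = 28
Kyoto -> Osaka -> Kanazawa -> Nagoya -> Nagasaki: 1 + 13 + 1 + 5 = 20
Kyoto -> Kanazawa -> Nagoya -> Nagasaki: 4 + 1 + 5 = 10
The minimum is 10.

10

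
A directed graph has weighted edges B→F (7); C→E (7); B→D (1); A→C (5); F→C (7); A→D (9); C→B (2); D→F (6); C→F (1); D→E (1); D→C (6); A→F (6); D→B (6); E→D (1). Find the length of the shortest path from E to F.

Paths from E to F:
E→D→C→F: 1 + 6 + 1 = 8
E→D→B→F: 1 + 6 + 7 = 14
E→D→C→B→F: 1 + 6 + 2 + 7 = 16
E→D→F: 1 + 6 = 7
The minimum is 7.

7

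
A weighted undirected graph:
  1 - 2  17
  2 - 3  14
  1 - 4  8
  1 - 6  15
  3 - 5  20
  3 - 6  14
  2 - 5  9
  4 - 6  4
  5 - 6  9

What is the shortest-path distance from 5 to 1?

21

A few of the 5→1 routes:
5→6→1: 9 + 15 = 24
5→6→4→1: 9 + 4 + 8 = 21
5→3→6→1: 20 + 14 + 15 = 49
5→3→6→4→1: 20 + 14 + 4 + 8 = 46
5→2→1: 9 + 17 = 26
The minimum is 21.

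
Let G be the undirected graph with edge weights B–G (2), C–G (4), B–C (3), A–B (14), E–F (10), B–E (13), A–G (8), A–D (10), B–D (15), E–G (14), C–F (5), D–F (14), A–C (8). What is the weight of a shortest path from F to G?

Some routes from F to G:
F → C → B → G: 5 + 3 + 2 = 10
F → C → A → G: 5 + 8 + 8 = 21
F → C → G: 5 + 4 = 9
The minimum is 9.

9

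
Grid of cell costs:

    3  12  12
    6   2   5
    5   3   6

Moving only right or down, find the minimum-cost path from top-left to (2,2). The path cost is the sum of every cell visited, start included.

Path (0,0) (1,0) (1,1) (2,1) (2,2): 3 + 6 + 2 + 3 + 6 = 20.

20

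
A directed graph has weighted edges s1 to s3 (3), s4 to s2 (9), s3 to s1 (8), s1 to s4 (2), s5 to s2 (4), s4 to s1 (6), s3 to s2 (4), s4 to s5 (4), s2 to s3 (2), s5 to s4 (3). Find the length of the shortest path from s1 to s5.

6

Candidate routes:
s1 → s4 → s5: 2 + 4 = 6
Shortest: 6.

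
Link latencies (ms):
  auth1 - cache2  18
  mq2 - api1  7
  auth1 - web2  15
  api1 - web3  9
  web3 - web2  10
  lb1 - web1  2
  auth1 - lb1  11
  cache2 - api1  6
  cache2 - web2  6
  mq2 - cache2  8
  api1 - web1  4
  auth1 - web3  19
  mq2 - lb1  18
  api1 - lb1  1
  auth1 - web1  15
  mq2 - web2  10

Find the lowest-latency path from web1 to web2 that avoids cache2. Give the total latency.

A few of the web1→web2 routes:
web1→lb1→api1→mq2→web2: 2 + 1 + 7 + 10 = 20
web1→api1→mq2→web2: 4 + 7 + 10 = 21
web1→lb1→api1→web3→web2: 2 + 1 + 9 + 10 = 22
Best route has total 20 ms.

20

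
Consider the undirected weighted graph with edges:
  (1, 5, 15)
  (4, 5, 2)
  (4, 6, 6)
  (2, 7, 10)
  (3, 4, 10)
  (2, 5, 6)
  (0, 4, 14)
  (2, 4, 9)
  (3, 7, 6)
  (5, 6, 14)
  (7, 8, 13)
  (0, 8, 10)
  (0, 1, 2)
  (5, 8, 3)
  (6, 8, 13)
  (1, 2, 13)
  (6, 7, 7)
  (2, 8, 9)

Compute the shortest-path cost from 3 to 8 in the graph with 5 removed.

Some routes from 3 to 8 avoiding 5:
3 -> 4 -> 6 -> 8: 10 + 6 + 13 = 29
3 -> 7 -> 6 -> 8: 6 + 7 + 13 = 26
3 -> 4 -> 2 -> 8: 10 + 9 + 9 = 28
3 -> 7 -> 2 -> 8: 6 + 10 + 9 = 25
3 -> 7 -> 8: 6 + 13 = 19
3 -> 4 -> 0 -> 8: 10 + 14 + 10 = 34
Shortest: 19.

19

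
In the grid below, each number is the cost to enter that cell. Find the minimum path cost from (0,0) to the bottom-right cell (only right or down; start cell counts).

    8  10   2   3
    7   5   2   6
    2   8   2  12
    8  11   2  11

37

Best path: (0,0)→(0,1)→(0,2)→(1,2)→(2,2)→(3,2)→(3,3)
Cost: 8 + 10 + 2 + 2 + 2 + 2 + 11 = 37
For comparison, the top-then-right route costs 52.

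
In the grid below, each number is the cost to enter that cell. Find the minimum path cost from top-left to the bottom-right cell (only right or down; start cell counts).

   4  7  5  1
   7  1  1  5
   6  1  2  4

Path [0,0] [0,1] [1,1] [1,2] [2,2] [2,3]: 4 + 7 + 1 + 1 + 2 + 4 = 19.
(Top row then right column would cost 26.)

19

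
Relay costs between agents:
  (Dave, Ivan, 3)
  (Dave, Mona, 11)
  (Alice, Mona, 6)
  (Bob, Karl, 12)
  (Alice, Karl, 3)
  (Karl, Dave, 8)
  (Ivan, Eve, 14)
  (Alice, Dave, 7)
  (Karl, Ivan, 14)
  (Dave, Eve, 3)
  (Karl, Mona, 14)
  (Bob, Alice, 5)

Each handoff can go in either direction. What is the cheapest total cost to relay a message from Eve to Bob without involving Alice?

Comparing a few candidate routes:
Eve→Dave→Ivan→Karl→Bob: 3 + 3 + 14 + 12 = 32
Eve→Dave→Mona→Karl→Bob: 3 + 11 + 14 + 12 = 40
Eve→Ivan→Karl→Bob: 14 + 14 + 12 = 40
Eve→Ivan→Dave→Karl→Bob: 14 + 3 + 8 + 12 = 37
Eve→Dave→Karl→Bob: 3 + 8 + 12 = 23
Shortest: 23.

23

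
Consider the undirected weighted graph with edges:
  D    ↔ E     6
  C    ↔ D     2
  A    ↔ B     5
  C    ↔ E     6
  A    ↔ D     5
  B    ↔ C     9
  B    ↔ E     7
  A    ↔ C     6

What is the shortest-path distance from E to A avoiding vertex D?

Comparing a few candidate routes:
E - C - B - A: 6 + 9 + 5 = 20
E - C - A: 6 + 6 = 12
E - B - A: 7 + 5 = 12
Best route has total 12.

12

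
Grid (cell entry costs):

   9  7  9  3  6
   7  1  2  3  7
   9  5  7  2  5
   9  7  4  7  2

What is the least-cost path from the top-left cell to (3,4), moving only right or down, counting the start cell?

31

One optimal route is [0,0]→[0,1]→[1,1]→[1,2]→[1,3]→[2,3]→[2,4]→[3,4].
Its cost is 9 + 7 + 1 + 2 + 3 + 2 + 5 + 2 = 31.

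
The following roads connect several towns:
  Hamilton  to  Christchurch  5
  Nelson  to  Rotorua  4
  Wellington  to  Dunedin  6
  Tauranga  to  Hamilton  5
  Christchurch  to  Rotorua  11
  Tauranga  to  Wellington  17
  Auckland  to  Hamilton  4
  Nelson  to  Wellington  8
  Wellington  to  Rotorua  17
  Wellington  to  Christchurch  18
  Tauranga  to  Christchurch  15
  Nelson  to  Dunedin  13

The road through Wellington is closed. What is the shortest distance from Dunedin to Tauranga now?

38

Paths from Dunedin to Tauranga avoiding Wellington:
Dunedin→Nelson→Rotorua→Christchurch→Tauranga: 13 + 4 + 11 + 15 = 43
Dunedin→Nelson→Rotorua→Christchurch→Hamilton→Tauranga: 13 + 4 + 11 + 5 + 5 = 38
The minimum is 38.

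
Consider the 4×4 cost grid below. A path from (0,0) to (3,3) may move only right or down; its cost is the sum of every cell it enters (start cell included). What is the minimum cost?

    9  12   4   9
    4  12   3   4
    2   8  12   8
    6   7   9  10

Best path: [0,0]→[1,0]→[2,0]→[3,0]→[3,1]→[3,2]→[3,3]
Cost: 9 + 4 + 2 + 6 + 7 + 9 + 10 = 47

47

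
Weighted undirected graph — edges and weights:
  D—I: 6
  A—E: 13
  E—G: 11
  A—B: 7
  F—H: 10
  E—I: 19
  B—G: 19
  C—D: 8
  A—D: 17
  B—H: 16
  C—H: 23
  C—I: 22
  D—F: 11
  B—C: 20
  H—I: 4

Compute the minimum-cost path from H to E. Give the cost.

A few of the H→E routes:
H → F → D → A → E: 10 + 11 + 17 + 13 = 51
H → I → E: 4 + 19 = 23
H → B → A → E: 16 + 7 + 13 = 36
H → B → G → E: 16 + 19 + 11 = 46
H → F → D → I → E: 10 + 11 + 6 + 19 = 46
H → I → D → A → E: 4 + 6 + 17 + 13 = 40
Best route has total 23.

23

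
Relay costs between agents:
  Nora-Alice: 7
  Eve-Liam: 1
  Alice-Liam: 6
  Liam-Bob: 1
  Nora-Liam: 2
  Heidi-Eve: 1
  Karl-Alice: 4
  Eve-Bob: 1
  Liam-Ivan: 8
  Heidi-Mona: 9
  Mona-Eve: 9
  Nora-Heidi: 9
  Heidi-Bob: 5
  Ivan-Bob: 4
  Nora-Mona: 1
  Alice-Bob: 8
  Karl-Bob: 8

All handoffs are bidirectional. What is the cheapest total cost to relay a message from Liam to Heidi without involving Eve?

6

Some routes from Liam to Heidi avoiding Eve:
Liam -> Ivan -> Bob -> Heidi: 8 + 4 + 5 = 17
Liam -> Bob -> Heidi: 1 + 5 = 6
Liam -> Nora -> Heidi: 2 + 9 = 11
Liam -> Nora -> Mona -> Heidi: 2 + 1 + 9 = 12
Liam -> Alice -> Bob -> Heidi: 6 + 8 + 5 = 19
Best route has total 6.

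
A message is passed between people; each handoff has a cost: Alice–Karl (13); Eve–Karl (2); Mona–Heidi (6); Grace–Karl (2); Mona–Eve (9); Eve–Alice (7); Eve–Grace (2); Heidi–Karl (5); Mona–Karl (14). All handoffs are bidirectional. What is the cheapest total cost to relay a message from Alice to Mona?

Checking several routes:
Alice→Eve→Grace→Karl→Heidi→Mona: 7 + 2 + 2 + 5 + 6 = 22
Alice→Eve→Karl→Mona: 7 + 2 + 14 = 23
Alice→Eve→Karl→Heidi→Mona: 7 + 2 + 5 + 6 = 20
Alice→Karl→Heidi→Mona: 13 + 5 + 6 = 24
Alice→Eve→Mona: 7 + 9 = 16
Shortest: 16.

16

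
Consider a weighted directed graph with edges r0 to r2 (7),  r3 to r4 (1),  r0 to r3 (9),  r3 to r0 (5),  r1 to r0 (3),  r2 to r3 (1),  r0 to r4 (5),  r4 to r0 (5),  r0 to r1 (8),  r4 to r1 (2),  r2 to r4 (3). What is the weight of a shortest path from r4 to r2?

12

Paths from r4 to r2:
r4 -> r0 -> r2: 5 + 7 = 12
r4 -> r1 -> r0 -> r2: 2 + 3 + 7 = 12
Best route has total 12.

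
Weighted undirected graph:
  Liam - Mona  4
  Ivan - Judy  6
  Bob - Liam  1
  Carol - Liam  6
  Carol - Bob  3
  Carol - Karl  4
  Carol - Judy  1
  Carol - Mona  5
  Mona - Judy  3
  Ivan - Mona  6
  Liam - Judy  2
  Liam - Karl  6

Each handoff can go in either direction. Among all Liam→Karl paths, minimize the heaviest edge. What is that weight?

4

Comparing a few candidate routes:
Liam - Mona - Carol - Karl: max(4, 5, 4) = 5
Liam - Mona - Judy - Carol - Karl: max(4, 3, 1, 4) = 4
Liam - Judy - Carol - Karl: max(2, 1, 4) = 4
Liam - Bob - Carol - Karl: max(1, 3, 4) = 4
Liam - Judy - Mona - Carol - Karl: max(2, 3, 5, 4) = 5
The minimum achievable maximum is 4.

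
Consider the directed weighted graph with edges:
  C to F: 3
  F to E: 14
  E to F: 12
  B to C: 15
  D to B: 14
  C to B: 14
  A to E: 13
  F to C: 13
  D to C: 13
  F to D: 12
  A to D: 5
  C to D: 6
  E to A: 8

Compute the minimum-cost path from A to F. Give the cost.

21

Candidate routes:
A→D→C→F: 5 + 13 + 3 = 21
A→E→F: 13 + 12 = 25
A→D→B→C→F: 5 + 14 + 15 + 3 = 37
Best route has total 21.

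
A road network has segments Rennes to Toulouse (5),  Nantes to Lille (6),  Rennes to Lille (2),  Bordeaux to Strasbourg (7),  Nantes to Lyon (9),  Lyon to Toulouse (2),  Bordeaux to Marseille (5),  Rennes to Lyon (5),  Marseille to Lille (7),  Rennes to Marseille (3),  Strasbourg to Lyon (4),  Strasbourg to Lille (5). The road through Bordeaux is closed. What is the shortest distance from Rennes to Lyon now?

A few of the Rennes→Lyon routes:
Rennes → Lille → Nantes → Lyon: 2 + 6 + 9 = 17
Rennes → Marseille → Lille → Strasbourg → Lyon: 3 + 7 + 5 + 4 = 19
Rennes → Lyon: 5
Rennes → Toulouse → Lyon: 5 + 2 = 7
Rennes → Lille → Strasbourg → Lyon: 2 + 5 + 4 = 11
The minimum is 5.

5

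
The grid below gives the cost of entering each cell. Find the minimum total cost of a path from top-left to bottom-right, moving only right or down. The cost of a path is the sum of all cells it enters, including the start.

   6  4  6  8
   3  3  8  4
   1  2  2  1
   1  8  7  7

22

Best path: r0c0 → r1c0 → r2c0 → r2c1 → r2c2 → r2c3 → r3c3
Cost: 6 + 3 + 1 + 2 + 2 + 1 + 7 = 22
(Top row then right column would cost 36.)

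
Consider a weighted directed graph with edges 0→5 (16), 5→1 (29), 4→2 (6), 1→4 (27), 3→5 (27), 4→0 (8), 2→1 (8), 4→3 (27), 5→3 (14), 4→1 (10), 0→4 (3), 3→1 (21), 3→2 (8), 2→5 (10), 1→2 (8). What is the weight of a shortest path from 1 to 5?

Routes from 1 to 5:
1 -> 4 -> 3 -> 2 -> 5: 27 + 27 + 8 + 10 = 72
1 -> 4 -> 3 -> 5: 27 + 27 + 27 = 81
1 -> 4 -> 2 -> 5: 27 + 6 + 10 = 43
1 -> 2 -> 5: 8 + 10 = 18
1 -> 4 -> 0 -> 5: 27 + 8 + 16 = 51
Best route has total 18.

18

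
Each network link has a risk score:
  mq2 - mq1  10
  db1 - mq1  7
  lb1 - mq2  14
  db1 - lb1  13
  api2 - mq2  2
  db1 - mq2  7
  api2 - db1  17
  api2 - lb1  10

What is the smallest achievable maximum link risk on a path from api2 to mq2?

2

Comparing a few candidate routes:
api2 - lb1 - db1 - mq2: max(10, 13, 7) = 13
api2 - lb1 - mq2: max(10, 14) = 14
api2 - db1 - lb1 - mq2: max(17, 13, 14) = 17
api2 - mq2: max(2) = 2
api2 - db1 - mq1 - mq2: max(17, 7, 10) = 17
api2 - lb1 - db1 - mq1 - mq2: max(10, 13, 7, 10) = 13
Best route has worst link 2.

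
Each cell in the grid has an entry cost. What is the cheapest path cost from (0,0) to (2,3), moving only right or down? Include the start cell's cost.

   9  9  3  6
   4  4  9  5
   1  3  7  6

30

Best path: (0,0) -> (1,0) -> (2,0) -> (2,1) -> (2,2) -> (2,3)
Cost: 9 + 4 + 1 + 3 + 7 + 6 = 30
For comparison, the top-then-right route costs 38.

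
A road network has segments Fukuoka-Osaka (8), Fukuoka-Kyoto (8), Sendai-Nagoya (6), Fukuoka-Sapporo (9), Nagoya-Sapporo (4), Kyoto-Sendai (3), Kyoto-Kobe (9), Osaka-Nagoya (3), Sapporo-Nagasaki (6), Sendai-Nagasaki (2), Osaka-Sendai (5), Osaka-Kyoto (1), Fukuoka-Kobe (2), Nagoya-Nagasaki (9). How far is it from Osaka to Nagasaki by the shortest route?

Some routes from Osaka to Nagasaki:
Osaka -> Sendai -> Nagasaki: 5 + 2 = 7
Osaka -> Nagoya -> Sendai -> Nagasaki: 3 + 6 + 2 = 11
Osaka -> Nagoya -> Nagasaki: 3 + 9 = 12
Osaka -> Kyoto -> Sendai -> Nagasaki: 1 + 3 + 2 = 6
Best route has total 6 km.

6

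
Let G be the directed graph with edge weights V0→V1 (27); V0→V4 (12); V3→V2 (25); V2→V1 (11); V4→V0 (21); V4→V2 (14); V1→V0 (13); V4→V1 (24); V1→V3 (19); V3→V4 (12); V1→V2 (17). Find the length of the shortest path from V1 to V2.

17

Routes from V1 to V2:
V1 - V3 - V2: 19 + 25 = 44
V1 - V3 - V4 - V2: 19 + 12 + 14 = 45
V1 - V2: 17
V1 - V0 - V4 - V2: 13 + 12 + 14 = 39
Shortest: 17.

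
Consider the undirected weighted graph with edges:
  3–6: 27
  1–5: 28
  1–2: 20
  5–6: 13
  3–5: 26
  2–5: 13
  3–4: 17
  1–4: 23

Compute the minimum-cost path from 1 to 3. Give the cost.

Routes from 1 to 3:
1 -> 4 -> 3: 23 + 17 = 40
1 -> 5 -> 3: 28 + 26 = 54
1 -> 2 -> 5 -> 6 -> 3: 20 + 13 + 13 + 27 = 73
1 -> 5 -> 6 -> 3: 28 + 13 + 27 = 68
1 -> 2 -> 5 -> 3: 20 + 13 + 26 = 59
The minimum is 40.

40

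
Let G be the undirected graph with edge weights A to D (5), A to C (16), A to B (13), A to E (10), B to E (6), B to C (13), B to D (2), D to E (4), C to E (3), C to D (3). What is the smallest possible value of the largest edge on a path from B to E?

Comparing a few candidate routes:
B-D-A-E: max(2, 5, 10) = 10
B-D-C-E: max(2, 3, 3) = 3
B-D-E: max(2, 4) = 4
B-C-E: max(13, 3) = 13
B-E: max(6) = 6
Best route has worst link 3.

3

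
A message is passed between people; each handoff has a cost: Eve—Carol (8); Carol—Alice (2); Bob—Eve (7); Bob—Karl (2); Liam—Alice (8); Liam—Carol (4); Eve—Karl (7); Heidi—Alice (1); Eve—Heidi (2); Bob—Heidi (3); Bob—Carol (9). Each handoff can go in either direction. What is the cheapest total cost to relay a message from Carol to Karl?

8

A few of the Carol→Karl routes:
Carol→Eve→Karl: 8 + 7 = 15
Carol→Bob→Karl: 9 + 2 = 11
Carol→Alice→Heidi→Eve→Karl: 2 + 1 + 2 + 7 = 12
Carol→Alice→Heidi→Eve→Bob→Karl: 2 + 1 + 2 + 7 + 2 = 14
Carol→Eve→Heidi→Bob→Karl: 8 + 2 + 3 + 2 = 15
Carol→Alice→Heidi→Bob→Karl: 2 + 1 + 3 + 2 = 8
Shortest: 8.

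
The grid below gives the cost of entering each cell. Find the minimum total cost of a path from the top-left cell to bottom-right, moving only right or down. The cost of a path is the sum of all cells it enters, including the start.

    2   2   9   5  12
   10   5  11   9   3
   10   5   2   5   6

Take r0c0→r0c1→r1c1→r2c1→r2c2→r2c3→r2c4 for a total of 2 + 2 + 5 + 5 + 2 + 5 + 6 = 27.

27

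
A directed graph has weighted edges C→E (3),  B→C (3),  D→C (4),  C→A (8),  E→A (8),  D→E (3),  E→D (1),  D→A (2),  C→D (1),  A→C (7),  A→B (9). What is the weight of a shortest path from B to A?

Candidate routes:
B - C - A: 3 + 8 = 11
B - C - D - A: 3 + 1 + 2 = 6
B - C - E - D - A: 3 + 3 + 1 + 2 = 9
B - C - E - A: 3 + 3 + 8 = 14
B - C - D - E - A: 3 + 1 + 3 + 8 = 15
Shortest: 6.

6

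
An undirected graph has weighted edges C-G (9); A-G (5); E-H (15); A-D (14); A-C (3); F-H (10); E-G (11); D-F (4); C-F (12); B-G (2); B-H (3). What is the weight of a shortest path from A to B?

7

Some routes from A to B:
A→G→B: 5 + 2 = 7
A→G→E→H→B: 5 + 11 + 15 + 3 = 34
A→D→F→H→B: 14 + 4 + 10 + 3 = 31
A→G→C→F→H→B: 5 + 9 + 12 + 10 + 3 = 39
A→C→F→H→B: 3 + 12 + 10 + 3 = 28
A→C→G→B: 3 + 9 + 2 = 14
Best route has total 7.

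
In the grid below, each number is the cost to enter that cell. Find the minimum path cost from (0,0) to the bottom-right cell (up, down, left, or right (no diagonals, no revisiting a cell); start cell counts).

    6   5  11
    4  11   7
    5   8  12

Path [0,0] -> [1,0] -> [2,0] -> [2,1] -> [2,2]: 6 + 4 + 5 + 8 + 12 = 35.

35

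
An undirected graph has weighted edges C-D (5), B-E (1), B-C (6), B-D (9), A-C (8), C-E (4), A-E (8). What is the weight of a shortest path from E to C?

4

Candidate routes:
E → C: 4
E → B → D → C: 1 + 9 + 5 = 15
E → A → C: 8 + 8 = 16
E → B → C: 1 + 6 = 7
Best route has total 4.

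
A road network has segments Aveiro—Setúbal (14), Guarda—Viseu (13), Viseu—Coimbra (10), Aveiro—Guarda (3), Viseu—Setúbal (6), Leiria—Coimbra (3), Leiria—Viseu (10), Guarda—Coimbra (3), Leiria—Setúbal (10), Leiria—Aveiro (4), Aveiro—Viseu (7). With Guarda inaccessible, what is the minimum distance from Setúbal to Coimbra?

13

Some routes from Setúbal to Coimbra avoiding Guarda:
Setúbal -> Viseu -> Leiria -> Coimbra: 6 + 10 + 3 = 19
Setúbal -> Leiria -> Coimbra: 10 + 3 = 13
Setúbal -> Viseu -> Coimbra: 6 + 10 = 16
The minimum is 13.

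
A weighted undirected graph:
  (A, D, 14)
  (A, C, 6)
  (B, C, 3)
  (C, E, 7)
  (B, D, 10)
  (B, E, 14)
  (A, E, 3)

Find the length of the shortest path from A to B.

Some routes from A to B:
A → E → B: 3 + 14 = 17
A → C → B: 6 + 3 = 9
A → E → C → B: 3 + 7 + 3 = 13
Best route has total 9.

9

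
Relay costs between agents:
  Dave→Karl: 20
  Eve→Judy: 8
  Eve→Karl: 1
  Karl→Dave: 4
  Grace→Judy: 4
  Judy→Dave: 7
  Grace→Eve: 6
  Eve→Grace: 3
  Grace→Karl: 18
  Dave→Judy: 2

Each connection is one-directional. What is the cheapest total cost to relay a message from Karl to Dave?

Routes from Karl to Dave:
Karl→Dave: 4
Best route has total 4.

4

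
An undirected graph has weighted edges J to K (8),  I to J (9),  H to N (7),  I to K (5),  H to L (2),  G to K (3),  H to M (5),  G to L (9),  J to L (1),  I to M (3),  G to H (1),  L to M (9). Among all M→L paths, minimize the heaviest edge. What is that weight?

Checking several routes:
M→I→K→J→L: max(3, 5, 8, 1) = 8
M→I→K→G→H→L: max(3, 5, 3, 1, 2) = 5
M→H→G→K→J→L: max(5, 1, 3, 8, 1) = 8
M→I→J→K→G→L: max(3, 9, 8, 3, 9) = 9
M→H→L: max(5, 2) = 5
The minimum achievable maximum is 5.

5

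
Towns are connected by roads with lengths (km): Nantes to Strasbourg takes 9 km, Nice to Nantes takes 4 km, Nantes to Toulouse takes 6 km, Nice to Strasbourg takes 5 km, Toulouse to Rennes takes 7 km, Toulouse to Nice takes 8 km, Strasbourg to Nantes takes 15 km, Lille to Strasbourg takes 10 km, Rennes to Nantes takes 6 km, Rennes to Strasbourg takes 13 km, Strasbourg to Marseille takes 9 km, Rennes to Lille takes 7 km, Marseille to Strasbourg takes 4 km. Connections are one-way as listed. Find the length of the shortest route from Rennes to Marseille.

22

Paths from Rennes to Marseille:
Rennes-Lille-Strasbourg-Marseille: 7 + 10 + 9 = 26
Rennes-Nantes-Toulouse-Nice-Strasbourg-Marseille: 6 + 6 + 8 + 5 + 9 = 34
Rennes-Strasbourg-Marseille: 13 + 9 = 22
Rennes-Nantes-Strasbourg-Marseille: 6 + 9 + 9 = 24
Shortest: 22 km.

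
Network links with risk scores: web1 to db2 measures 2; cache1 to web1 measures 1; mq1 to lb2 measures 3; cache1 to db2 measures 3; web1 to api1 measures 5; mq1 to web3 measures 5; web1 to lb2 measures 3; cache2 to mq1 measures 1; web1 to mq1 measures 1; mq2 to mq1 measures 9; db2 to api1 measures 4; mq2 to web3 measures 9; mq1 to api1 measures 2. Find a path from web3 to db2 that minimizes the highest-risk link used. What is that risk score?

5

Checking several routes:
web3 - mq1 - api1 - web1 - db2: max(5, 2, 5, 2) = 5
web3 - mq1 - lb2 - web1 - cache1 - db2: max(5, 3, 3, 1, 3) = 5
web3 - mq1 - api1 - web1 - cache1 - db2: max(5, 2, 5, 1, 3) = 5
web3 - mq1 - lb2 - web1 - db2: max(5, 3, 3, 2) = 5
web3 - mq1 - api1 - db2: max(5, 2, 4) = 5
Best route has worst link 5.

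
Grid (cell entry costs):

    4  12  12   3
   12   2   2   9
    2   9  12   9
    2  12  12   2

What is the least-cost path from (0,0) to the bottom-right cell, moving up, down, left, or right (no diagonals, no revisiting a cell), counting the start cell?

Take [0,0] → [0,1] → [1,1] → [1,2] → [1,3] → [2,3] → [3,3] for a total of 4 + 12 + 2 + 2 + 9 + 9 + 2 = 40.

40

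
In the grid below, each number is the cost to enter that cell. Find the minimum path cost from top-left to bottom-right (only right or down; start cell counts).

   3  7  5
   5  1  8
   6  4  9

22

Best path: [0,0]→[1,0]→[1,1]→[2,1]→[2,2]
Cost: 3 + 5 + 1 + 4 + 9 = 22
(Top row then right column would cost 32.)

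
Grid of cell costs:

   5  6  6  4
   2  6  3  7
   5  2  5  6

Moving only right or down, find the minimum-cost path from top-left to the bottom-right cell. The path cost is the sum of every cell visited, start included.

25

Best path: (0,0) (1,0) (2,0) (2,1) (2,2) (2,3)
Cost: 5 + 2 + 5 + 2 + 5 + 6 = 25
For comparison, the top-then-right route costs 34.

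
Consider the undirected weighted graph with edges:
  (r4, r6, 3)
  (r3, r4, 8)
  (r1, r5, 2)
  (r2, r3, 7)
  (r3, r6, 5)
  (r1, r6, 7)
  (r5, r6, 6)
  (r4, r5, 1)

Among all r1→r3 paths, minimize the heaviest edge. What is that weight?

Some routes from r1 to r3:
r1 - r6 - r4 - r3: max(7, 3, 8) = 8
r1 - r5 - r6 - r4 - r3: max(2, 6, 3, 8) = 8
r1 - r5 - r6 - r3: max(2, 6, 5) = 6
r1 - r5 - r4 - r6 - r3: max(2, 1, 3, 5) = 5
r1 - r5 - r4 - r3: max(2, 1, 8) = 8
r1 - r6 - r3: max(7, 5) = 7
Smallest bottleneck: 5.

5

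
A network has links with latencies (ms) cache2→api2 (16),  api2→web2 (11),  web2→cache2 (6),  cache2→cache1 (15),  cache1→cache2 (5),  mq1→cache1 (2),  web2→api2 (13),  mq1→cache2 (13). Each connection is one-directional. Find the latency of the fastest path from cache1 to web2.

Routes from cache1 to web2:
cache1 → cache2 → api2 → web2: 5 + 16 + 11 = 32
The minimum is 32 ms.

32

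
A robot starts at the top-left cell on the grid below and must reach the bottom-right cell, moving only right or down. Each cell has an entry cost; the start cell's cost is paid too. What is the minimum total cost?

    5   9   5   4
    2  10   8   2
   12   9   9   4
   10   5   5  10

39

Take (0,0) -> (0,1) -> (0,2) -> (0,3) -> (1,3) -> (2,3) -> (3,3) for a total of 5 + 9 + 5 + 4 + 2 + 4 + 10 = 39.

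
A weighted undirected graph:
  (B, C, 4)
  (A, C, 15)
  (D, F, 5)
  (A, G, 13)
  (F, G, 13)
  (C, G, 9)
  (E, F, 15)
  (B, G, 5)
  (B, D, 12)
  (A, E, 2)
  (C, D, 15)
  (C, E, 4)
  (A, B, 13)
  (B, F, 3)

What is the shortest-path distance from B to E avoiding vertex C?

15

Checking several routes:
B - D - F - E: 12 + 5 + 15 = 32
B - A - E: 13 + 2 = 15
B - F - G - A - E: 3 + 13 + 13 + 2 = 31
B - G - A - E: 5 + 13 + 2 = 20
B - F - E: 3 + 15 = 18
B - G - F - E: 5 + 13 + 15 = 33
Shortest: 15.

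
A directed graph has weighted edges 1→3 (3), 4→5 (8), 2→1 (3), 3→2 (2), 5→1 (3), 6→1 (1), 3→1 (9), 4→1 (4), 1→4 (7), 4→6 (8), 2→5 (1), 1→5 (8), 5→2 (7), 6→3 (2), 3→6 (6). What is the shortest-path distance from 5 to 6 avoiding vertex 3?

18

Paths from 5 to 6 avoiding 3:
5→2→1→4→6: 7 + 3 + 7 + 8 = 25
5→1→4→6: 3 + 7 + 8 = 18
Shortest: 18.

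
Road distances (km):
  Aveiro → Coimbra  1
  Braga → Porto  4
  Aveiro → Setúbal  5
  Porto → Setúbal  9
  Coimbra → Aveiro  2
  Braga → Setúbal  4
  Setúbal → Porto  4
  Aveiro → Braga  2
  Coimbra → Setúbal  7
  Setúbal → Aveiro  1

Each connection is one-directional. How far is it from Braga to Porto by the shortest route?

4

Paths from Braga to Porto:
Braga - Setúbal - Porto: 4 + 4 = 8
Braga - Porto: 4
Best route has total 4 km.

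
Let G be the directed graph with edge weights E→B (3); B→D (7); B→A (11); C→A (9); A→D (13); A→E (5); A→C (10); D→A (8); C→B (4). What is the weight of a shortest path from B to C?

Candidate routes:
B → D → A → C: 7 + 8 + 10 = 25
B → A → C: 11 + 10 = 21
Best route has total 21.

21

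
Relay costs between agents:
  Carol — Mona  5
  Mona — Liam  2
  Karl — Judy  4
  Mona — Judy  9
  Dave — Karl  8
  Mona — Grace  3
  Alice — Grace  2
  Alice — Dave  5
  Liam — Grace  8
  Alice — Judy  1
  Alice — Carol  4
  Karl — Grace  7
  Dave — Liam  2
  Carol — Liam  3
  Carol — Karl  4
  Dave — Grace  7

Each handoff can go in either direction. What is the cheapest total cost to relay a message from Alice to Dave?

Checking several routes:
Alice - Dave: 5
Alice - Carol - Liam - Dave: 4 + 3 + 2 = 9
Alice - Grace - Dave: 2 + 7 = 9
Shortest: 5.

5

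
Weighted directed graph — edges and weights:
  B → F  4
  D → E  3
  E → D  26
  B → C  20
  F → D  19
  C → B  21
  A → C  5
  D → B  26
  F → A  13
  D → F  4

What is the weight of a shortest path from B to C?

20

Paths from B to C:
B -> C: 20
B -> F -> A -> C: 4 + 13 + 5 = 22
Shortest: 20.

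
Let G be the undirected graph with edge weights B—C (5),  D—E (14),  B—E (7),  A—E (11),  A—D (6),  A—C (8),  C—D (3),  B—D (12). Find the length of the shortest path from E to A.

11

A few of the E→A routes:
E - B - C - A: 7 + 5 + 8 = 20
E - D - A: 14 + 6 = 20
E - A: 11
The minimum is 11.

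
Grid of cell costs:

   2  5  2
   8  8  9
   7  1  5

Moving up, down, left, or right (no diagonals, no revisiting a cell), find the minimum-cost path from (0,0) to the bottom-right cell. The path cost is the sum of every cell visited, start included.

Take [0,0] → [0,1] → [1,1] → [2,1] → [2,2] for a total of 2 + 5 + 8 + 1 + 5 = 21.

21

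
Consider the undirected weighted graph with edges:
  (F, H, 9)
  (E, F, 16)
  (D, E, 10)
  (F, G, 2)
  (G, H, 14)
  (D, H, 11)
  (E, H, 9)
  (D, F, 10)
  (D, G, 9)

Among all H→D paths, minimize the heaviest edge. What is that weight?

Some routes from H to D:
H-F-D: max(9, 10) = 10
H-F-G-D: max(9, 2, 9) = 9
H-E-D: max(9, 10) = 10
Smallest bottleneck: 9.

9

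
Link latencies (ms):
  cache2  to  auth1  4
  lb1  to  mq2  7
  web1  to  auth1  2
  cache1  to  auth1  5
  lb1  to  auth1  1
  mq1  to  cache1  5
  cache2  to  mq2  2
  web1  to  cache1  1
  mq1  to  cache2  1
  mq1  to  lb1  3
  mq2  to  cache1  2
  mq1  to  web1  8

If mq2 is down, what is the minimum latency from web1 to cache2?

Comparing a few candidate routes:
web1→auth1→cache2: 2 + 4 = 6
web1→auth1→lb1→mq1→cache2: 2 + 1 + 3 + 1 = 7
web1→cache1→mq1→cache2: 1 + 5 + 1 = 7
The minimum is 6 ms.

6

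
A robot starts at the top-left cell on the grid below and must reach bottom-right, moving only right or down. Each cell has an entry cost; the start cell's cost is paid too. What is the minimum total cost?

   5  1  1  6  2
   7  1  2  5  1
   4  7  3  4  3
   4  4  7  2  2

Take (0,0) (0,1) (0,2) (1,2) (1,3) (1,4) (2,4) (3,4) for a total of 5 + 1 + 1 + 2 + 5 + 1 + 3 + 2 = 20.
For comparison, the top-then-right route costs 21.

20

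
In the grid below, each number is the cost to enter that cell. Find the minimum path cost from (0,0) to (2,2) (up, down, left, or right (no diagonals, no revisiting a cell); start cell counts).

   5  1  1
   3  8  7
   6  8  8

22

Take r0c0 r0c1 r0c2 r1c2 r2c2 for a total of 5 + 1 + 1 + 7 + 8 = 22.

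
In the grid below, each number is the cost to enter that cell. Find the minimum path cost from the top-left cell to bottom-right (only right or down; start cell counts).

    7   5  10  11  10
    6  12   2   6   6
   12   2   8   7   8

44

Best path: [0,0] → [0,1] → [0,2] → [1,2] → [1,3] → [1,4] → [2,4]
Cost: 7 + 5 + 10 + 2 + 6 + 6 + 8 = 44
(Top row then right column would cost 57.)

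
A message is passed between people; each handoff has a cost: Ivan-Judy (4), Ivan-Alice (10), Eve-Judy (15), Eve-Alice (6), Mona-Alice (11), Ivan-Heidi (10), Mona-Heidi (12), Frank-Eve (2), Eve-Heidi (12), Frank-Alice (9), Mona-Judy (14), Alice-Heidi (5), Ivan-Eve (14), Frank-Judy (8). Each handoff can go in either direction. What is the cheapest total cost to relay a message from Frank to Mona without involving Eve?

20

A few of the Frank→Mona routes:
Frank - Alice - Mona: 9 + 11 = 20
Frank - Judy - Ivan - Alice - Mona: 8 + 4 + 10 + 11 = 33
Frank - Alice - Ivan - Judy - Mona: 9 + 10 + 4 + 14 = 37
Frank - Judy - Mona: 8 + 14 = 22
Frank - Alice - Heidi - Mona: 9 + 5 + 12 = 26
Frank - Judy - Ivan - Heidi - Mona: 8 + 4 + 10 + 12 = 34
Best route has total 20.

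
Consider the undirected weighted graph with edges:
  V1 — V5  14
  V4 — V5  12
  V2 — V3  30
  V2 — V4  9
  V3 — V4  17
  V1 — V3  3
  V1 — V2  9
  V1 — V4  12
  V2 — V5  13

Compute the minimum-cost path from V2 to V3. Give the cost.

A few of the V2→V3 routes:
V2→V5→V1→V3: 13 + 14 + 3 = 30
V2→V1→V3: 9 + 3 = 12
V2→V4→V1→V3: 9 + 12 + 3 = 24
V2→V3: 30
V2→V4→V3: 9 + 17 = 26
V2→V4→V5→V1→V3: 9 + 12 + 14 + 3 = 38
Best route has total 12.

12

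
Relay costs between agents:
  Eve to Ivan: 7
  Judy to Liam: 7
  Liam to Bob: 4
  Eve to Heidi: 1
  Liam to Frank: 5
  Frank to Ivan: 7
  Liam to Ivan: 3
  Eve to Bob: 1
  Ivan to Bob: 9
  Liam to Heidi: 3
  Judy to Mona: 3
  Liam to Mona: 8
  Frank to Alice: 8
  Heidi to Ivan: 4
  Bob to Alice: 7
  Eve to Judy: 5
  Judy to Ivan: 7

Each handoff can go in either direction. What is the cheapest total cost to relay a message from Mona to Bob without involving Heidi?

Some routes from Mona to Bob avoiding Heidi:
Mona-Judy-Liam-Bob: 3 + 7 + 4 = 14
Mona-Judy-Ivan-Eve-Bob: 3 + 7 + 7 + 1 = 18
Mona-Judy-Ivan-Liam-Bob: 3 + 7 + 3 + 4 = 17
Mona-Judy-Eve-Bob: 3 + 5 + 1 = 9
Mona-Liam-Bob: 8 + 4 = 12
Best route has total 9.

9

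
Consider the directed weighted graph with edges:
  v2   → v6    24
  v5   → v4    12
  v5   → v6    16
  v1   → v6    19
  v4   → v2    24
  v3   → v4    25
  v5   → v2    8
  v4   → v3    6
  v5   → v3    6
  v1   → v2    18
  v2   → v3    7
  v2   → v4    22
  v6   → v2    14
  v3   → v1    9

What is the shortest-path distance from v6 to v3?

21

Candidate routes:
v6→v2→v4→v3: 14 + 22 + 6 = 42
v6→v2→v3: 14 + 7 = 21
The minimum is 21.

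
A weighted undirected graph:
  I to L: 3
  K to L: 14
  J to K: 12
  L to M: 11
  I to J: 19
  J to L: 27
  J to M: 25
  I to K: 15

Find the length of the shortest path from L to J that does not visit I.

Routes from L to J avoiding I:
L → K → J: 14 + 12 = 26
L → M → J: 11 + 25 = 36
L → J: 27
Shortest: 26.

26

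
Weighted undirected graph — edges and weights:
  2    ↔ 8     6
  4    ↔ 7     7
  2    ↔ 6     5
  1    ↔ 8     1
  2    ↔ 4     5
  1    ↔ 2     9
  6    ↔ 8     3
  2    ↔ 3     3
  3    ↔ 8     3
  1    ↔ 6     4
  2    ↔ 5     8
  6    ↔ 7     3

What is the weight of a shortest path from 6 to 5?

Comparing a few candidate routes:
6 → 8 → 2 → 5: 3 + 6 + 8 = 17
6 → 2 → 5: 5 + 8 = 13
6 → 8 → 3 → 2 → 5: 3 + 3 + 3 + 8 = 17
The minimum is 13.

13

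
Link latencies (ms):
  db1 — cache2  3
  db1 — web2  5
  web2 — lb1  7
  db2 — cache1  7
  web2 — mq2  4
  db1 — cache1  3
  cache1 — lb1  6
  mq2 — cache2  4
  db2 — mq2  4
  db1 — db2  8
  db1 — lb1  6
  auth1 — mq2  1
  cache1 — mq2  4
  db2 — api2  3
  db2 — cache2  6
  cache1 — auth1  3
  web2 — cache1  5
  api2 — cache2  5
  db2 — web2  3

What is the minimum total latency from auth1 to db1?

6

A few of the auth1→db1 routes:
auth1 - mq2 - web2 - db1: 1 + 4 + 5 = 10
auth1 - mq2 - cache2 - db1: 1 + 4 + 3 = 8
auth1 - cache1 - db1: 3 + 3 = 6
auth1 - mq2 - cache1 - db1: 1 + 4 + 3 = 8
The minimum is 6 ms.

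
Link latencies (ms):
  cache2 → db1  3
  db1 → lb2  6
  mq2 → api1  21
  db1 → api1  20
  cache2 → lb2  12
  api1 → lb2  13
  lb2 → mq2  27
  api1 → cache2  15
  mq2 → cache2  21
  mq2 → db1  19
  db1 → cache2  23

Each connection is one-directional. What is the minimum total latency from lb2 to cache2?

48

Routes from lb2 to cache2:
lb2 - mq2 - db1 - cache2: 27 + 19 + 23 = 69
lb2 - mq2 - cache2: 27 + 21 = 48
lb2 - mq2 - api1 - cache2: 27 + 21 + 15 = 63
lb2 - mq2 - db1 - api1 - cache2: 27 + 19 + 20 + 15 = 81
Shortest: 48 ms.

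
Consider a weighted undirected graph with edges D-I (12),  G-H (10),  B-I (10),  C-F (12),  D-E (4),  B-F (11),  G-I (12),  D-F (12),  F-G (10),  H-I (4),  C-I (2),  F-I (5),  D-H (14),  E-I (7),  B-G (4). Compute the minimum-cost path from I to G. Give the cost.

12

Checking several routes:
I -> G: 12
I -> F -> B -> G: 5 + 11 + 4 = 20
I -> H -> G: 4 + 10 = 14
I -> B -> G: 10 + 4 = 14
I -> F -> G: 5 + 10 = 15
The minimum is 12.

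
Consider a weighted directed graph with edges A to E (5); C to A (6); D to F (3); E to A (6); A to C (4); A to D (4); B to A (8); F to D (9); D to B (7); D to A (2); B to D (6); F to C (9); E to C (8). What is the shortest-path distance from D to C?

Paths from D to C:
D-F-C: 3 + 9 = 12
D-A-C: 2 + 4 = 6
D-A-E-C: 2 + 5 + 8 = 15
D-B-A-E-C: 7 + 8 + 5 + 8 = 28
D-B-A-C: 7 + 8 + 4 = 19
Best route has total 6.

6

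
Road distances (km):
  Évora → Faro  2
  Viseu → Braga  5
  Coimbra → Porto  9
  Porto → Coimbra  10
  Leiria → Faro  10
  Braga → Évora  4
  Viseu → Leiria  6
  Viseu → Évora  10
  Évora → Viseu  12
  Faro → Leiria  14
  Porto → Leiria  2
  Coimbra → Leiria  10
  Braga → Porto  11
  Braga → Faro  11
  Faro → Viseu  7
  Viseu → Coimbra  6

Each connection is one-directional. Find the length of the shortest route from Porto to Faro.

12

Candidate routes:
Porto - Coimbra - Leiria - Faro: 10 + 10 + 10 = 30
Porto - Leiria - Faro: 2 + 10 = 12
Best route has total 12 km.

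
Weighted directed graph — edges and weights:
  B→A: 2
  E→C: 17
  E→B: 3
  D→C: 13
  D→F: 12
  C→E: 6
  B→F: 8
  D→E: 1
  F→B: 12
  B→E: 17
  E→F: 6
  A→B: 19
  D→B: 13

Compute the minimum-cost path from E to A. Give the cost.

Candidate routes:
E → B → A: 3 + 2 = 5
E → F → B → A: 6 + 12 + 2 = 20
The minimum is 5.

5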